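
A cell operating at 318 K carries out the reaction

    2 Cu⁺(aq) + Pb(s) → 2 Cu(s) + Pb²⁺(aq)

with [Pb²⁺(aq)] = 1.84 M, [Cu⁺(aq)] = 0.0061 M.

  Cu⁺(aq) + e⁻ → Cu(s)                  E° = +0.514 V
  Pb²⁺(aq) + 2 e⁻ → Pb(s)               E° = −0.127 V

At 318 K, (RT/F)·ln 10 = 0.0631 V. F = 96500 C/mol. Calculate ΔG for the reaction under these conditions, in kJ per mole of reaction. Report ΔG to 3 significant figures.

With Cu⁺/Cu reduced at the cathode, E°cell = +0.514 − (−0.127) = +0.641 V and n = 2.
Here Q = [Pb²⁺(aq)] / [Cu⁺(aq)]^2 = 4.94×10^4 (log Q = 4.694), giving E = +0.641 − (0.0631/2)·(4.694) = +0.4929 V.
Finally ΔG = −nFE = −(2)(96500 C/mol)(+0.4929 V) = −95.1 kJ/mol.

−95.1 kJ/mol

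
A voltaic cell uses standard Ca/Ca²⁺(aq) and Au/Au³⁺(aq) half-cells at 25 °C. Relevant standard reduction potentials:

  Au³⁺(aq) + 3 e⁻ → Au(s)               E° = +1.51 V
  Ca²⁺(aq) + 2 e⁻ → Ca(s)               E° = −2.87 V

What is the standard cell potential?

Of the two couples in this cell, the one with the more positive reduction potential is reduced at the cathode: here that is Au³⁺/Au (+1.51 V); Ca²⁺/Ca (−2.87 V) is the anode.
E°cell = E°(cathode) − E°(anode) = +1.51 − (−2.87) = +4.38 V.

+4.38 V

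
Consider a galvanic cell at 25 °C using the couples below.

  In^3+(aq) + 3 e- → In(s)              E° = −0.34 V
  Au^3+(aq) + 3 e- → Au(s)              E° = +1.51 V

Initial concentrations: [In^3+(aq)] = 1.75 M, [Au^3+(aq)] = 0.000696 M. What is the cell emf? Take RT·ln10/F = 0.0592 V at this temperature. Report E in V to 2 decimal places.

+1.78 V

Au³⁺/Au is reduced (cathode, E° = +1.51 V) and In³⁺/In is oxidized (anode).
E°cell = +1.51 − (−0.34) = +1.85 V, with n = 3 electrons transferred.
Balancing gives Au^3+(aq) + In(s) → Au(s) + In^3+(aq); hence Q = [In^3+(aq)] / [Au^3+(aq)] = 2.51×10^3 (log Q = 3.400).
E = E° − (0.0592/n)·log Q = +1.85 − (0.0592/3)(3.400) = +1.78 V.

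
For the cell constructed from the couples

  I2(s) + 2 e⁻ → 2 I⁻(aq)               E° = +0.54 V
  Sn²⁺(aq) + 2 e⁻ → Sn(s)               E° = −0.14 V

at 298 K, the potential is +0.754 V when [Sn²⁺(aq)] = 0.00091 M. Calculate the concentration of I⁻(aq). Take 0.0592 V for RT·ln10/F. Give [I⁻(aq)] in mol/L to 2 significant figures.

With I₂/I⁻ at the cathode and Sn²⁺/Sn at the anode, E°cell = +0.54 − (−0.14) = +0.68 V (n = 2).
From the Nernst equation, log Q = n(E° − E)/0.0592 = 2·(+0.68 − (+0.754))/0.0592 = −2.500.
For I2(s) + Sn(s) → 2 I⁻(aq) + Sn²⁺(aq), the reaction quotient is Q = [I⁻(aq)]^2·[Sn²⁺(aq)].
Isolating [I⁻(aq)] in Q = 10^{−2.500} yields log [I⁻(aq)] = 0.270, i.e. 1.9 M.

1.9 M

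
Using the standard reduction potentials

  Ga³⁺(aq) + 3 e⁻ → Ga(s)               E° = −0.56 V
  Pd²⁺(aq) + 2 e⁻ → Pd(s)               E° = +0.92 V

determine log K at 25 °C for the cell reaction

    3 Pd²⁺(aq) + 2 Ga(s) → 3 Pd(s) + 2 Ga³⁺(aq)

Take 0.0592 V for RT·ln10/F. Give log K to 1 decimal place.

The Pd²⁺/Pd couple is reduced (cathode); E°cell = +0.92 − (−0.56) = +1.48 V with n = 6.
At equilibrium E = 0, so log K = nE°cell / 0.0592 = (6)(+1.48) / 0.0592 = 150.0.

log K = 150.0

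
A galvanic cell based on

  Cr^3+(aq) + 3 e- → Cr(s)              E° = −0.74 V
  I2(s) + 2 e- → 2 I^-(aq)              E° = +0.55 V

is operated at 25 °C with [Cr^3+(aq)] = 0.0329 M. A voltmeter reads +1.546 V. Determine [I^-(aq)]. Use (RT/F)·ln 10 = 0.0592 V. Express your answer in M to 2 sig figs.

With I₂/I⁻ at the cathode and Cr³⁺/Cr at the anode, E°cell = +0.55 − (−0.74) = +1.29 V (n = 6).
From the Nernst equation, log Q = n(E° − E)/0.0592 = 6·(+1.29 − (+1.546))/0.0592 = −25.946.
For 3 I2(s) + 2 Cr(s) → 6 I^-(aq) + 2 Cr^3+(aq), the reaction quotient is Q = [I^-(aq)]^6·[Cr^3+(aq)]^2.
Solving for the unknown gives log [I^-(aq)] = −3.830, so [I^-(aq)] ≈ 0.00015 M.

0.00015 M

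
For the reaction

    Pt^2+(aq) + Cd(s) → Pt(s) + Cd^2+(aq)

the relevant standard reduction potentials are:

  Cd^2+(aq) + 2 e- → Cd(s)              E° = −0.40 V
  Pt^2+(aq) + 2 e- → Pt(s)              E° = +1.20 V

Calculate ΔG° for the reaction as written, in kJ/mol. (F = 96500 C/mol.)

In the reaction as written Pt^2+(aq) is reduced, so the Pt²⁺/Pt couple is the cathode and Cd²⁺/Cd is the anode.
E°cell = +1.20 − (−0.40) = +1.60 V; balancing electrons gives n = 2.
ΔG° = −nFE°cell = −(2)(96500)(+1.60) J/mol = −309 kJ/mol.

−309 kJ/mol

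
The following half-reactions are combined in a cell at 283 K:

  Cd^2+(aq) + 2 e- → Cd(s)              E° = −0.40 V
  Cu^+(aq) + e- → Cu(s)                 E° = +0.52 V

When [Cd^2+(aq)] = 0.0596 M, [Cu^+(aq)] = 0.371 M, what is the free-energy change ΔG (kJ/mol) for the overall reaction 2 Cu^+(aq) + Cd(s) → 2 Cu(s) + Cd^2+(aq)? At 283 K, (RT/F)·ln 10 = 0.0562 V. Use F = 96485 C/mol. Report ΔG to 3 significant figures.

The standard cell potential is +0.52 − (−0.40) = +0.92 V, with n = 2 electrons in the balanced equation.
Here Q = [Cd^2+(aq)] / [Cu^+(aq)]^2 = 0.433 (log Q = −0.364), giving E = +0.92 − (0.0562/2)·(−0.364) = +0.9302 V.
Then ΔG = −nFE = −2 × 96485 × +0.9302 J/mol = −180 kJ/mol.

−180 kJ/mol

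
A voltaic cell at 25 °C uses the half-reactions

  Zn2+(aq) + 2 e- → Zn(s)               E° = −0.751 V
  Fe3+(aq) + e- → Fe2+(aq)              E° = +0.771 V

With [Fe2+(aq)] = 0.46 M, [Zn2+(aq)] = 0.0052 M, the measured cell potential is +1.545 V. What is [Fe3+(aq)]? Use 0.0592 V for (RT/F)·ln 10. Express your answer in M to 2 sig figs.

0.081 M

The Fe³⁺/Fe²⁺ couple has the larger reduction potential, so it is the cathode: E°cell = +0.771 − (−0.751) = +1.522 V and n = 2.
From the Nernst equation, log Q = n(E° − E)/0.0592 = 2·(+1.522 − (+1.545))/0.0592 = −0.777.
Balancing electrons gives 2 Fe3+(aq) + Zn(s) → 2 Fe2+(aq) + Zn2+(aq); thus Q = ([Fe2+(aq)]^2·[Zn2+(aq)]) / [Fe3+(aq)]^2.
Substituting the known concentrations and solving, log [Fe3+(aq)] = −1.091 and [Fe3+(aq)] = 0.081 M.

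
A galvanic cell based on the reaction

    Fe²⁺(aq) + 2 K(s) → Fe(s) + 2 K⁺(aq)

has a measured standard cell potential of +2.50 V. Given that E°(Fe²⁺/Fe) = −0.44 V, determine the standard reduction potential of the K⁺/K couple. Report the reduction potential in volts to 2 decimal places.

−2.94 V

In the reaction as written the Fe²⁺/Fe couple is reduced (cathode) and K⁺/K is oxidized (anode), so E°cell = E°(Fe²⁺/Fe) − E°(K⁺/K).
E°(K⁺/K) = E°(cathode) − E°cell = −0.44 − (+2.50) = −2.94 V.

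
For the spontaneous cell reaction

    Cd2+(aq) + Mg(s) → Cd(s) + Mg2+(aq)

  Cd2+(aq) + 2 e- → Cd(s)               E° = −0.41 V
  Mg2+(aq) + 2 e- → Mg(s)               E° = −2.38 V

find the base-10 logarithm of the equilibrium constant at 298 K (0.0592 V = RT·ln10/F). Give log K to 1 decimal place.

log K = 66.6

The Cd²⁺/Cd couple is reduced (cathode); E°cell = −0.41 − (−2.38) = +1.97 V with n = 2.
At equilibrium E = 0, so log K = nE°cell / 0.0592 = (2)(+1.97) / 0.0592 = 66.6.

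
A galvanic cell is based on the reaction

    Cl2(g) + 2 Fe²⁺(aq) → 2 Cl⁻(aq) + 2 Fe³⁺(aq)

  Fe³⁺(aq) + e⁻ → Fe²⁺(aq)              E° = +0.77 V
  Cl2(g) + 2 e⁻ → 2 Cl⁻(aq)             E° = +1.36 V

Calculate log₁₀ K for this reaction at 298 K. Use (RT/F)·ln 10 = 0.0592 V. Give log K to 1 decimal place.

log K = 19.9

The Cl₂/Cl⁻ couple is reduced (cathode); E°cell = +1.36 − (+0.77) = +0.59 V with n = 2.
At equilibrium E = 0, so log K = nE°cell / 0.0592 = (2)(+0.59) / 0.0592 = 19.9.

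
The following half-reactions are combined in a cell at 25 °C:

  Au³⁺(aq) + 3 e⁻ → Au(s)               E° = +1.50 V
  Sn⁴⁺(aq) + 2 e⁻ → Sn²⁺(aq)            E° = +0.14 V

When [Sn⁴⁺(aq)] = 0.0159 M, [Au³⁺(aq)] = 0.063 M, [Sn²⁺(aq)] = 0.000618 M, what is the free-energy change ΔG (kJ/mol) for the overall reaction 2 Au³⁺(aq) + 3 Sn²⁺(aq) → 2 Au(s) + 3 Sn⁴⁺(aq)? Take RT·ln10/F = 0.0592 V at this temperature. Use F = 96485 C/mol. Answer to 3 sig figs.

E°cell = +1.50 − (+0.14) = +1.36 V; the balanced reaction transfers n = 6 electrons.
Here Q = [Sn⁴⁺(aq)]^3 / ([Au³⁺(aq)]^2·[Sn²⁺(aq)]^3) = 4.29×10^6 (log Q = 6.633), giving E = +1.36 − (0.0592/6)·(6.633) = +1.2946 V.
Then ΔG = −nFE = −6 × 96485 × +1.2946 J/mol = −749 kJ/mol.

−749 kJ/mol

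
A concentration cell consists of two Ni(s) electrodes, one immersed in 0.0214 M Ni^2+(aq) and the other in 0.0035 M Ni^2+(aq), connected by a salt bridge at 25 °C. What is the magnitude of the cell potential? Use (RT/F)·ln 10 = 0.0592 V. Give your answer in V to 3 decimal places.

For a concentration cell E°cell = 0, since both electrodes use the same couple.
The compartment with the higher Ni^2+(aq) concentration (0.0214 M) acts as the cathode; ions are reduced there and produced at the dilute (0.0035 M) anode.
With n = 2, Ecell = −(0.0592/2)·log([dilute]/[conc]) = −(0.0592/2)·log(0.0035/0.0214) = +0.023 V.

0.023 V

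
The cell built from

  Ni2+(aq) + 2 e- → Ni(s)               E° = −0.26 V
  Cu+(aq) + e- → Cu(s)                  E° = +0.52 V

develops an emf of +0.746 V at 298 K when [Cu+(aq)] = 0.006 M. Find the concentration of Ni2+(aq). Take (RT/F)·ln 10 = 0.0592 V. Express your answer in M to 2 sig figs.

0.00051 M

Cu⁺/Cu is the cathode (higher E°); E°cell = +0.52 − (−0.26) = +0.78 V with n = 2.
Since E = E° − (0.0592/n)·log Q, log Q = n(E° − E)/0.0592 = 1.149.
Balancing electrons gives 2 Cu+(aq) + Ni(s) → 2 Cu(s) + Ni2+(aq); thus Q = [Ni2+(aq)] / [Cu+(aq)]^2.
Isolating [Ni2+(aq)] in Q = 10^{1.149} yields log [Ni2+(aq)] = −3.295, i.e. 0.00051 M.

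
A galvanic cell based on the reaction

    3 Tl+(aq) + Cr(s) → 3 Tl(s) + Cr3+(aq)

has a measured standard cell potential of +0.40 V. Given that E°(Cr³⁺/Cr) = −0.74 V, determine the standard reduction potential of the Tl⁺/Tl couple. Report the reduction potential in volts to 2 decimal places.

In the reaction as written the Tl⁺/Tl couple is reduced (cathode) and Cr³⁺/Cr is oxidized (anode), so E°cell = E°(Tl⁺/Tl) − E°(Cr³⁺/Cr).
E°(Tl⁺/Tl) = E°cell + E°(anode) = +0.40 + (−0.74) = −0.34 V.

−0.34 V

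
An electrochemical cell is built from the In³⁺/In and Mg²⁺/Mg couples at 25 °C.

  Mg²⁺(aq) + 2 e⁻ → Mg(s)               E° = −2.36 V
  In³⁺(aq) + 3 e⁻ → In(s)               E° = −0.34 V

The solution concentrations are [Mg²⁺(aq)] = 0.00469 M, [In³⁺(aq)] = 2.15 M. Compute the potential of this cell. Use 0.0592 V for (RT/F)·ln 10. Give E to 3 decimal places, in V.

+2.095 V

In³⁺/In is reduced (cathode, E° = −0.34 V) and Mg²⁺/Mg is oxidized (anode).
E°cell = −0.34 − (−2.36) = +2.02 V, with n = 6 electrons transferred.
The balanced reaction is 2 In³⁺(aq) + 3 Mg(s) → 2 In(s) + 3 Mg²⁺(aq), so Q = [Mg²⁺(aq)]^3 / [In³⁺(aq)]^2 = 2.23×10^−8 and log Q = −7.651.
Applying E = E° − (RT ln10/nF)·log Q gives +2.02 − (0.0592/6)(−7.651) = +2.095 V.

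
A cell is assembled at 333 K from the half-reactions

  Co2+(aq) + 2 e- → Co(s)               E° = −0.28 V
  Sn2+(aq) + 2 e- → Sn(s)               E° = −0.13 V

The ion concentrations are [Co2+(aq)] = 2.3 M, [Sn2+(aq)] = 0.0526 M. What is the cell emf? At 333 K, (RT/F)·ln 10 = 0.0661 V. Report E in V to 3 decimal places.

Since E°(Sn²⁺/Sn) > E°(Co²⁺/Co), Sn²⁺/Sn serves as the cathode.
E°cell = −0.13 − (−0.28) = +0.15 V, with n = 2 electrons transferred.
For the overall reaction Sn2+(aq) + Co(s) → Sn(s) + Co2+(aq), Q = [Co2+(aq)] / [Sn2+(aq)] = 43.7, giving log Q = 1.641.
E = E° − (0.0661/n)·log Q = +0.15 − (0.0661/2)(1.641) = +0.096 V.

+0.096 V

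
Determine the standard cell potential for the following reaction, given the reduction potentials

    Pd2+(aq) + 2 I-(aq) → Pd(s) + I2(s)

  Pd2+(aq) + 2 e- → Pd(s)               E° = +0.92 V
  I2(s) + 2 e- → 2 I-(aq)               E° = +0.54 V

Pd2+(aq) gains electrons, so the Pd²⁺/Pd couple is the cathode; the I₂/I⁻ couple is the anode.
E°cell = E°(cathode) − E°(anode) = +0.92 − (+0.54) = +0.38 V.

+0.38 V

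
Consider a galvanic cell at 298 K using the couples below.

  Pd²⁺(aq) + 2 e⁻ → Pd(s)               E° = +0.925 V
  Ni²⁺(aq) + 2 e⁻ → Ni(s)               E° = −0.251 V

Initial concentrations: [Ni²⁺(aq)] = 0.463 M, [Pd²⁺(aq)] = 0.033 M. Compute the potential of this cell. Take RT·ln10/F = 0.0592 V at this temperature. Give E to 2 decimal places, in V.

+1.14 V

Pd²⁺/Pd is reduced (cathode, E° = +0.925 V) and Ni²⁺/Ni is oxidized (anode).
E°cell = +0.925 − (−0.251) = +1.176 V, with n = 2 electrons transferred.
The balanced reaction is Pd²⁺(aq) + Ni(s) → Pd(s) + Ni²⁺(aq), so Q = [Ni²⁺(aq)] / [Pd²⁺(aq)] = 14 and log Q = 1.147.
E = E° − (0.0592/n)·log Q = +1.176 − (0.0592/2)(1.147) = +1.14 V.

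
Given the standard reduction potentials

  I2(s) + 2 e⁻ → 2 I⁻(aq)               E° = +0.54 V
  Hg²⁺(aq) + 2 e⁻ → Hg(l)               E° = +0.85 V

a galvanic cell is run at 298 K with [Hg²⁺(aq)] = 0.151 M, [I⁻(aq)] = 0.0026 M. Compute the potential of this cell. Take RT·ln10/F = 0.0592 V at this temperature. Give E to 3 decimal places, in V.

+0.133 V

Hg²⁺/Hg is reduced (cathode, E° = +0.85 V) and I₂/I⁻ is oxidized (anode).
E°cell = +0.85 − (+0.54) = +0.31 V, with n = 2 electrons transferred.
Balancing gives Hg²⁺(aq) + 2 I⁻(aq) → Hg(l) + I2(s); hence Q = 1 / ([Hg²⁺(aq)]·[I⁻(aq)]^2) = 9.8×10^5 (log Q = 5.991).
E = E° − (0.0592/n)·log Q = +0.31 − (0.0592/2)(5.991) = +0.133 V.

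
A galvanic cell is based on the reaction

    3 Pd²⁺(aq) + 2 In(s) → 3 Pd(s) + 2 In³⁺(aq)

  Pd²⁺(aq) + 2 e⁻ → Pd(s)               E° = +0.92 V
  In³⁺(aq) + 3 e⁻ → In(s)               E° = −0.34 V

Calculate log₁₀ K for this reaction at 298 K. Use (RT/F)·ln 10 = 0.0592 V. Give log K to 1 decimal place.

log K = 127.7

The Pd²⁺/Pd couple is reduced (cathode); E°cell = +0.92 − (−0.34) = +1.26 V with n = 6.
At equilibrium E = 0, so log K = nE°cell / 0.0592 = (6)(+1.26) / 0.0592 = 127.7.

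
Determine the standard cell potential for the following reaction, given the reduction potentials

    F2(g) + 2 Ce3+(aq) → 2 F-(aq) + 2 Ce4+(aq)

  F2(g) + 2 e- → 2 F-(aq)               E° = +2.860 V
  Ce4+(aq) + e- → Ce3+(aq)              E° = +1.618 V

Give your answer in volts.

F2(g) gains electrons, so the F₂/F⁻ couple is the cathode; the Ce⁴⁺/Ce³⁺ couple is the anode.
E°cell = E°(cathode) − E°(anode) = +2.860 − (+1.618) = +1.242 V.
The positive value indicates the reaction is spontaneous as written.

+1.242 V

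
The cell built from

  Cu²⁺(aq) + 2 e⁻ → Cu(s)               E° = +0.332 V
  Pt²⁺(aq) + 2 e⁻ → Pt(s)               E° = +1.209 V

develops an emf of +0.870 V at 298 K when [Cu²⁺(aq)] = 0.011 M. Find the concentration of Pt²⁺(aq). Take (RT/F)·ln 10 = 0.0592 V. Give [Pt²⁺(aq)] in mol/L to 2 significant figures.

0.0064 M

With Pt²⁺/Pt at the cathode and Cu²⁺/Cu at the anode, E°cell = +1.209 − (+0.332) = +0.877 V (n = 2).
Since E = E° − (0.0592/n)·log Q, log Q = n(E° − E)/0.0592 = 0.236.
For Pt²⁺(aq) + Cu(s) → Pt(s) + Cu²⁺(aq), the reaction quotient is Q = [Cu²⁺(aq)] / [Pt²⁺(aq)].
Substituting the known concentrations and solving, log [Pt²⁺(aq)] = −2.195 and [Pt²⁺(aq)] = 0.0064 M.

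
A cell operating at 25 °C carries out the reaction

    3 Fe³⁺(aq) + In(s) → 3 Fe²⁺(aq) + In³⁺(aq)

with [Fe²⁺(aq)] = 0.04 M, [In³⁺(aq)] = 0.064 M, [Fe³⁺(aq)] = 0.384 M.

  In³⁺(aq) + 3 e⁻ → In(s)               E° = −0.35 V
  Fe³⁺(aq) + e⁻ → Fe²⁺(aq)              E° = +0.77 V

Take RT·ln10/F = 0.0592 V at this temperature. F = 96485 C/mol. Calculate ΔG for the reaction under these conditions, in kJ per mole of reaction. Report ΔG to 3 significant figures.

The standard cell potential is +0.77 − (−0.35) = +1.12 V, with n = 3 electrons in the balanced equation.
Here Q = ([Fe²⁺(aq)]^3·[In³⁺(aq)]) / [Fe³⁺(aq)]^3 = 7.23×10^−5 (log Q = −4.141), giving E = +1.12 − (0.0592/3)·(−4.141) = +1.2017 V.
ΔG = −nFE = −(3)(96485)(+1.2017) J/mol = −348 kJ/mol.

−348 kJ/mol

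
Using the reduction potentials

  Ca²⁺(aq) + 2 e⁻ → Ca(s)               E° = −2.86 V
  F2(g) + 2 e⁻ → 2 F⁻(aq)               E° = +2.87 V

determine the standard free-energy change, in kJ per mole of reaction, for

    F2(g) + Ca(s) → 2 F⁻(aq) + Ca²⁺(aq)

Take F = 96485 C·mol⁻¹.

In the reaction as written F2(g) is reduced, so the F₂/F⁻ couple is the cathode and Ca²⁺/Ca is the anode.
E°cell = +2.87 − (−2.86) = +5.73 V; balancing electrons gives n = 2.
ΔG° = −nFE°cell = −(2)(96485)(+5.73) J/mol = −1106 kJ/mol.

−1106 kJ/mol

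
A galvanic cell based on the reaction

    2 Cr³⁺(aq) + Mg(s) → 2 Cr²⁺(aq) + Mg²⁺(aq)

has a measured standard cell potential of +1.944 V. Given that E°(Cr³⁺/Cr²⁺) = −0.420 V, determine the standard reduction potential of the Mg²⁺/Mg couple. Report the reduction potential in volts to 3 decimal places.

−2.364 V

In the reaction as written the Cr³⁺/Cr²⁺ couple is reduced (cathode) and Mg²⁺/Mg is oxidized (anode), so E°cell = E°(Cr³⁺/Cr²⁺) − E°(Mg²⁺/Mg).
E°(Mg²⁺/Mg) = E°(cathode) − E°cell = −0.420 − (+1.944) = −2.364 V.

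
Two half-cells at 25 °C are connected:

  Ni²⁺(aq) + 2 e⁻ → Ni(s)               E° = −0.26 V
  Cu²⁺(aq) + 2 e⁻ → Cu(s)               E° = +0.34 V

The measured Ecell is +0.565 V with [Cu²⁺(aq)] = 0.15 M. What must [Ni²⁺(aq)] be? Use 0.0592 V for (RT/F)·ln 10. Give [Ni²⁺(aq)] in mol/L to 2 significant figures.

2.3 M

The Cu²⁺/Cu couple has the larger reduction potential, so it is the cathode: E°cell = +0.34 − (−0.26) = +0.60 V and n = 2.
From the Nernst equation, log Q = n(E° − E)/0.0592 = 2·(+0.60 − (+0.565))/0.0592 = 1.182.
The balanced reaction is Cu²⁺(aq) + Ni(s) → Cu(s) + Ni²⁺(aq), so Q = [Ni²⁺(aq)] / [Cu²⁺(aq)].
Substituting the known concentrations and solving, log [Ni²⁺(aq)] = 0.358 and [Ni²⁺(aq)] = 2.3 M.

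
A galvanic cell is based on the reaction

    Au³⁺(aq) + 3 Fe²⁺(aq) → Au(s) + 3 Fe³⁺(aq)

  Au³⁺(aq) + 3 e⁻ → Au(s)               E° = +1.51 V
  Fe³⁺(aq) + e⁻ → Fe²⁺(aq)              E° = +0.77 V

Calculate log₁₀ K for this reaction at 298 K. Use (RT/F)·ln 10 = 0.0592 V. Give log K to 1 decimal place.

log K = 37.5

The Au³⁺/Au couple is reduced (cathode); E°cell = +1.51 − (+0.77) = +0.74 V with n = 3.
At equilibrium E = 0, so log K = nE°cell / 0.0592 = (3)(+0.74) / 0.0592 = 37.5.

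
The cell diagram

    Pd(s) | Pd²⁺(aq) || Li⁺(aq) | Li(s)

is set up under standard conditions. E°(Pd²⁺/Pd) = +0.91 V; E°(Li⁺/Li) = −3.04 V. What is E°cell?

By convention the left-hand electrode in cell notation is the anode (oxidation) and the right-hand electrode is the cathode (reduction).
E°cell = E°(right) − E°(left) = −3.04 − (+0.91) = −3.95 V.
The negative sign shows that, as written, the cell would require an external voltage to drive the reaction.

−3.95 V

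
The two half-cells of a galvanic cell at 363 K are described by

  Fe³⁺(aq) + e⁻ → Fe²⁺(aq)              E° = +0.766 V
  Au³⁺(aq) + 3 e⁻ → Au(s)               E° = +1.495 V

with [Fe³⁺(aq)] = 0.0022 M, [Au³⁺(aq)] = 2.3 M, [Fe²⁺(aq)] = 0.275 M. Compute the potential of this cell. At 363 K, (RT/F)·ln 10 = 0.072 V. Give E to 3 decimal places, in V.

The Au³⁺/Au couple has the more positive E°, so it is the cathode; Fe³⁺/Fe²⁺ is the anode.
E°cell = +1.495 − (+0.766) = +0.729 V, with n = 3 electrons transferred.
For the overall reaction Au³⁺(aq) + 3 Fe²⁺(aq) → Au(s) + 3 Fe³⁺(aq), Q = [Fe³⁺(aq)]^3 / ([Au³⁺(aq)]·[Fe²⁺(aq)]^3) = 2.23×10^−7, giving log Q = −6.652.
By the Nernst equation, E = +0.729 − (0.072/3)·(−6.652) = +0.889 V.

+0.889 V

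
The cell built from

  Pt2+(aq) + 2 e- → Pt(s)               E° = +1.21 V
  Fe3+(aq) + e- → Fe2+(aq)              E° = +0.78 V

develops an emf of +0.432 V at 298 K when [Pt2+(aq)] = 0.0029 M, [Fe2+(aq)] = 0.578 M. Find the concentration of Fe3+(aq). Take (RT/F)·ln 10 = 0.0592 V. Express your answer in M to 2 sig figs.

0.029 M

With Pt²⁺/Pt at the cathode and Fe³⁺/Fe²⁺ at the anode, E°cell = +1.21 − (+0.78) = +0.43 V (n = 2).
Rearranging E = E° − (0.0592/n)·log Q gives log Q = 2(+0.43 − (+0.432))/0.0592 = −0.068.
Balancing electrons gives Pt2+(aq) + 2 Fe2+(aq) → Pt(s) + 2 Fe3+(aq); thus Q = [Fe3+(aq)]^2 / ([Pt2+(aq)]·[Fe2+(aq)]^2).
Substituting the known concentrations and solving, log [Fe3+(aq)] = −1.541 and [Fe3+(aq)] = 0.029 M.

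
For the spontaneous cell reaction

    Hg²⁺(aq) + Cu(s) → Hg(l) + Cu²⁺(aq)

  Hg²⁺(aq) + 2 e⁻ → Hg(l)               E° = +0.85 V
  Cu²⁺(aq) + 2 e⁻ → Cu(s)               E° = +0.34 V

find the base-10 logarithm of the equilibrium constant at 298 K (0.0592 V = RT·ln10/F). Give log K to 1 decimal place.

The Hg²⁺/Hg couple is reduced (cathode); E°cell = +0.85 − (+0.34) = +0.51 V with n = 2.
At equilibrium E = 0, so log K = nE°cell / 0.0592 = (2)(+0.51) / 0.0592 = 17.2.

log K = 17.2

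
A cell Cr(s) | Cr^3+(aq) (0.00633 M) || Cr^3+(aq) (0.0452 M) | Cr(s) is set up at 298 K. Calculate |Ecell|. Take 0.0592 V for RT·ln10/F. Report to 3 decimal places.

For a concentration cell E°cell = 0, since both electrodes use the same couple.
The compartment with the higher Cr^3+(aq) concentration (0.0452 M) acts as the cathode; ions are reduced there and produced at the dilute (0.00633 M) anode.
With n = 3, Ecell = −(0.0592/3)·log([dilute]/[conc]) = −(0.0592/3)·log(0.00633/0.0452) = +0.017 V.

0.017 V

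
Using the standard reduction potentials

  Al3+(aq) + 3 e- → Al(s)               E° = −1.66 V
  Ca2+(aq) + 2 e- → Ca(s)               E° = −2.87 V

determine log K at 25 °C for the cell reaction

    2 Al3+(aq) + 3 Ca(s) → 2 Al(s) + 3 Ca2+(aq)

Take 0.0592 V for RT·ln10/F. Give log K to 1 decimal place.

log K = 122.6

The Al³⁺/Al couple is reduced (cathode); E°cell = −1.66 − (−2.87) = +1.21 V with n = 6.
At equilibrium E = 0, so log K = nE°cell / 0.0592 = (6)(+1.21) / 0.0592 = 122.6.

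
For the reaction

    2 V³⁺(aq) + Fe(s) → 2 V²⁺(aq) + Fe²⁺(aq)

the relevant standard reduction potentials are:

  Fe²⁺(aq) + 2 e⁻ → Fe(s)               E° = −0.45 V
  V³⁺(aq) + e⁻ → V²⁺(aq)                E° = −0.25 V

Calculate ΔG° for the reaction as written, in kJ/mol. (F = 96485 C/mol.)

In the reaction as written V³⁺(aq) is reduced, so the V³⁺/V²⁺ couple is the cathode and Fe²⁺/Fe is the anode.
E°cell = −0.25 − (−0.45) = +0.20 V; balancing electrons gives n = 2.
ΔG° = −nFE°cell = −(2)(96485)(+0.20) J/mol = −38.6 kJ/mol.

−38.6 kJ/mol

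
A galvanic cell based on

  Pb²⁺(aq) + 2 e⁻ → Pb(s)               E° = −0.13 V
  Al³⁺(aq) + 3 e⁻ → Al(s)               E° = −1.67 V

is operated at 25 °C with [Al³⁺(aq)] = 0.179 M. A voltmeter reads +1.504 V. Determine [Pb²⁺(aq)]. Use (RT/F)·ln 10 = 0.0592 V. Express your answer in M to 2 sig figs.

0.019 M

The Pb²⁺/Pb couple has the larger reduction potential, so it is the cathode: E°cell = −0.13 − (−1.67) = +1.54 V and n = 6.
Since E = E° − (0.0592/n)·log Q, log Q = n(E° − E)/0.0592 = 3.649.
Balancing electrons gives 3 Pb²⁺(aq) + 2 Al(s) → 3 Pb(s) + 2 Al³⁺(aq); thus Q = [Al³⁺(aq)]^2 / [Pb²⁺(aq)]^3.
Isolating [Pb²⁺(aq)] in Q = 10^{3.649} yields log [Pb²⁺(aq)] = −1.714, i.e. 0.019 M.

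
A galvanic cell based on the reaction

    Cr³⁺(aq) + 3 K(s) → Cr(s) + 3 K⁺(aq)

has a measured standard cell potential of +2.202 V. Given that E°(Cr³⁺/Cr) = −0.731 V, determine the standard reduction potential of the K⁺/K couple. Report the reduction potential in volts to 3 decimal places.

−2.933 V

In the reaction as written the Cr³⁺/Cr couple is reduced (cathode) and K⁺/K is oxidized (anode), so E°cell = E°(Cr³⁺/Cr) − E°(K⁺/K).
E°(K⁺/K) = E°(cathode) − E°cell = −0.731 − (+2.202) = −2.933 V.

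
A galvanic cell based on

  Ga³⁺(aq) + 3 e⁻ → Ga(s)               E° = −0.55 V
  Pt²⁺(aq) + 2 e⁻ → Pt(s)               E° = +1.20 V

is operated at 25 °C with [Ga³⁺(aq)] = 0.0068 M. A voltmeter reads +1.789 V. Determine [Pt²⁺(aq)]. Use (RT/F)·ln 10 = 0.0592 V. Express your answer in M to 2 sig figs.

0.75 M

The Pt²⁺/Pt couple has the larger reduction potential, so it is the cathode: E°cell = +1.20 − (−0.55) = +1.75 V and n = 6.
Rearranging E = E° − (0.0592/n)·log Q gives log Q = 6(+1.75 − (+1.789))/0.0592 = −3.953.
The balanced reaction is 3 Pt²⁺(aq) + 2 Ga(s) → 3 Pt(s) + 2 Ga³⁺(aq), so Q = [Ga³⁺(aq)]^2 / [Pt²⁺(aq)]^3.
Solving for the unknown gives log [Pt²⁺(aq)] = −0.127, so [Pt²⁺(aq)] ≈ 0.75 M.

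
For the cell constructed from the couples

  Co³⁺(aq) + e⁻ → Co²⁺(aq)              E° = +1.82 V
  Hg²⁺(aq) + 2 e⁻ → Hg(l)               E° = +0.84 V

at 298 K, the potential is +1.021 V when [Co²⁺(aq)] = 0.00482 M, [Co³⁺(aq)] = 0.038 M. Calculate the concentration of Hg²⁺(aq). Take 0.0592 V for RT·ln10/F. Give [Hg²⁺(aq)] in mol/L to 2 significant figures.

2.6 M

With Co³⁺/Co²⁺ at the cathode and Hg²⁺/Hg at the anode, E°cell = +1.82 − (+0.84) = +0.98 V (n = 2).
From the Nernst equation, log Q = n(E° − E)/0.0592 = 2·(+0.98 − (+1.021))/0.0592 = −1.385.
Balancing electrons gives 2 Co³⁺(aq) + Hg(l) → 2 Co²⁺(aq) + Hg²⁺(aq); thus Q = ([Co²⁺(aq)]^2·[Hg²⁺(aq)]) / [Co³⁺(aq)]^2.
Substituting the known concentrations and solving, log [Hg²⁺(aq)] = 0.408 and [Hg²⁺(aq)] = 2.6 M.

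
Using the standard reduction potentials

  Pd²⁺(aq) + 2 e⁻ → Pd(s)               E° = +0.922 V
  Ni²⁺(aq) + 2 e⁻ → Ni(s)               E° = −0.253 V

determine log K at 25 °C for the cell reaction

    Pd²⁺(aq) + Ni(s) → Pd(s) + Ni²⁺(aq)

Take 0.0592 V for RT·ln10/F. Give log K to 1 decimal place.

The Pd²⁺/Pd couple is reduced (cathode); E°cell = +0.922 − (−0.253) = +1.175 V with n = 2.
At equilibrium E = 0, so log K = nE°cell / 0.0592 = (2)(+1.175) / 0.0592 = 39.7.

log K = 39.7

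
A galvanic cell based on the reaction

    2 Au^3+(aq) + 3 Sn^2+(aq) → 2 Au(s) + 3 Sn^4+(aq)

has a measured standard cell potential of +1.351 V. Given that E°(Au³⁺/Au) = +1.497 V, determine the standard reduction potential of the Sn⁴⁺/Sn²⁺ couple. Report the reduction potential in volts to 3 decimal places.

In the reaction as written the Au³⁺/Au couple is reduced (cathode) and Sn⁴⁺/Sn²⁺ is oxidized (anode), so E°cell = E°(Au³⁺/Au) − E°(Sn⁴⁺/Sn²⁺).
E°(Sn⁴⁺/Sn²⁺) = E°(cathode) − E°cell = +1.497 − (+1.351) = +0.146 V.

+0.146 V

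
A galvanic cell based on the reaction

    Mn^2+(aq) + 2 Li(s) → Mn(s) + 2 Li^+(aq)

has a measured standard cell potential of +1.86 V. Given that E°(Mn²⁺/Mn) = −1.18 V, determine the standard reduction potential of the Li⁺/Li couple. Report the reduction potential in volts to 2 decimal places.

−3.04 V

In the reaction as written the Mn²⁺/Mn couple is reduced (cathode) and Li⁺/Li is oxidized (anode), so E°cell = E°(Mn²⁺/Mn) − E°(Li⁺/Li).
E°(Li⁺/Li) = E°(cathode) − E°cell = −1.18 − (+1.86) = −3.04 V.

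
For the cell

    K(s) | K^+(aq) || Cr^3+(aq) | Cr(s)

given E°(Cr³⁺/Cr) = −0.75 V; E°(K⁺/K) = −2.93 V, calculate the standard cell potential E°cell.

By convention the left-hand electrode in cell notation is the anode (oxidation) and the right-hand electrode is the cathode (reduction).
E°cell = E°(right) − E°(left) = −0.75 − (−2.93) = +2.18 V.

+2.18 V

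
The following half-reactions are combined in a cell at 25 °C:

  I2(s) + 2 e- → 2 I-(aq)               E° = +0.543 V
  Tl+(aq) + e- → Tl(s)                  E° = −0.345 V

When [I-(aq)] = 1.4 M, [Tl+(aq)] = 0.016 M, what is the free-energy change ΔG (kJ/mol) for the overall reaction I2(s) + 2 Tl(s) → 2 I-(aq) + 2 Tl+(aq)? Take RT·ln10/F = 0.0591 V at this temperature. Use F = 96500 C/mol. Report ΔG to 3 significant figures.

−190 kJ/mol

E°cell = +0.543 − (−0.345) = +0.888 V; the balanced reaction transfers n = 2 electrons.
Q = [I-(aq)]^2·[Tl+(aq)]^2 = 0.000502, so log Q = −3.300 and E = +0.888 − (0.0591/2)(−3.300) = +0.9855 V.
Then ΔG = −nFE = −2 × 96500 × +0.9855 J/mol = −190 kJ/mol.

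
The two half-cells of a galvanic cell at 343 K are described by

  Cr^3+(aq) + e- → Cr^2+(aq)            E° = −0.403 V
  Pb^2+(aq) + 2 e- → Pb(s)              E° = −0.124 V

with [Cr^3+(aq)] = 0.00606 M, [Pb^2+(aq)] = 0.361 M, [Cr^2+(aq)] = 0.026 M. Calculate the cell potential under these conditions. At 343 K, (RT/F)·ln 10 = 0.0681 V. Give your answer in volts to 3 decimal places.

+0.307 V

Pb²⁺/Pb is reduced (cathode, E° = −0.124 V) and Cr³⁺/Cr²⁺ is oxidized (anode).
E°cell = −0.124 − (−0.403) = +0.279 V, with n = 2 electrons transferred.
Balancing gives Pb^2+(aq) + 2 Cr^2+(aq) → Pb(s) + 2 Cr^3+(aq); hence Q = [Cr^3+(aq)]^2 / ([Pb^2+(aq)]·[Cr^2+(aq)]^2) = 0.15 (log Q = −0.823).
By the Nernst equation, E = +0.279 − (0.0681/2)·(−0.823) = +0.307 V.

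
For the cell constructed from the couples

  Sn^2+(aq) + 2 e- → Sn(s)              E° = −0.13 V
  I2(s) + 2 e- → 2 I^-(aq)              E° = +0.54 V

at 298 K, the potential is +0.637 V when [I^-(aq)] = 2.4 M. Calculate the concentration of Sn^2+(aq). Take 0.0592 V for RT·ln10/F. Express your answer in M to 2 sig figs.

With I₂/I⁻ at the cathode and Sn²⁺/Sn at the anode, E°cell = +0.54 − (−0.13) = +0.67 V (n = 2).
Rearranging E = E° − (0.0592/n)·log Q gives log Q = 2(+0.67 − (+0.637))/0.0592 = 1.115.
For I2(s) + Sn(s) → 2 I^-(aq) + Sn^2+(aq), the reaction quotient is Q = [I^-(aq)]^2·[Sn^2+(aq)].
Solving for the unknown gives log [Sn^2+(aq)] = 0.355, so [Sn^2+(aq)] ≈ 2.3 M.

2.3 M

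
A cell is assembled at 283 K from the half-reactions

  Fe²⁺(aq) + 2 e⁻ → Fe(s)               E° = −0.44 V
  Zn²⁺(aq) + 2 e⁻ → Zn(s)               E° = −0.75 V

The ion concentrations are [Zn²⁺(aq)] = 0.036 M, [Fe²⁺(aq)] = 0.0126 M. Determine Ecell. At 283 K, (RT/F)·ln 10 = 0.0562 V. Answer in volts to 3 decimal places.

+0.297 V

Since E°(Fe²⁺/Fe) > E°(Zn²⁺/Zn), Fe²⁺/Fe serves as the cathode.
E°cell = E°cat − E°an = −0.44 − (−0.75) = +0.31 V; n = 2.
Balancing gives Fe²⁺(aq) + Zn(s) → Fe(s) + Zn²⁺(aq); hence Q = [Zn²⁺(aq)] / [Fe²⁺(aq)] = 2.86 (log Q = 0.456).
By the Nernst equation, E = +0.31 − (0.0562/2)·(0.456) = +0.297 V.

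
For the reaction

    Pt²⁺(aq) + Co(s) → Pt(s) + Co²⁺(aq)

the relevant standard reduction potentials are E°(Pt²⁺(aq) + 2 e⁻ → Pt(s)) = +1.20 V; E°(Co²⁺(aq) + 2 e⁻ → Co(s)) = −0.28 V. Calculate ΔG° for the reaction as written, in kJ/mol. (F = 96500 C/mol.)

−286 kJ/mol

In the reaction as written Pt²⁺(aq) is reduced, so the Pt²⁺/Pt couple is the cathode and Co²⁺/Co is the anode.
E°cell = +1.20 − (−0.28) = +1.48 V; balancing electrons gives n = 2.
ΔG° = −nFE°cell = −(2)(96500)(+1.48) J/mol = −286 kJ/mol.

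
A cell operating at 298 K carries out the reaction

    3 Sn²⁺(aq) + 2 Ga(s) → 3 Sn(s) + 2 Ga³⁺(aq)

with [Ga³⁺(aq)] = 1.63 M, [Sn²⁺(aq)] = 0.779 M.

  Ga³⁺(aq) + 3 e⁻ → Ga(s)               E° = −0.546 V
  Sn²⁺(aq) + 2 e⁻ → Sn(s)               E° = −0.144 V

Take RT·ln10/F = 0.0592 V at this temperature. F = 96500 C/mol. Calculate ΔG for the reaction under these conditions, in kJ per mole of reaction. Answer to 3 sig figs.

With Sn²⁺/Sn reduced at the cathode, E°cell = −0.144 − (−0.546) = +0.402 V and n = 6.
Here Q = [Ga³⁺(aq)]^2 / [Sn²⁺(aq)]^3 = 5.62 (log Q = 0.750), giving E = +0.402 − (0.0592/6)·(0.750) = +0.3946 V.
ΔG = −nFE = −(6)(96500)(+0.3946) J/mol = −228 kJ/mol.

−228 kJ/mol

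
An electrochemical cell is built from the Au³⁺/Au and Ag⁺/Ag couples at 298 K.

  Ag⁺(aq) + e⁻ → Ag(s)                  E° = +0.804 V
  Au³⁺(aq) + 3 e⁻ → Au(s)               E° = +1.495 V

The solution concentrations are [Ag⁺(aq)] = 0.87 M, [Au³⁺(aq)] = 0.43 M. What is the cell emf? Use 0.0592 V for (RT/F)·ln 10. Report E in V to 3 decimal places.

+0.687 V

Since E°(Au³⁺/Au) > E°(Ag⁺/Ag), Au³⁺/Au serves as the cathode.
The standard potential is +1.495 − (+0.804) = +0.691 V and the balanced reaction transfers n = 3 electrons.
Balancing gives Au³⁺(aq) + 3 Ag(s) → Au(s) + 3 Ag⁺(aq); hence Q = [Ag⁺(aq)]^3 / [Au³⁺(aq)] = 1.53 (log Q = 0.185).
By the Nernst equation, E = +0.691 − (0.0592/3)·(0.185) = +0.687 V.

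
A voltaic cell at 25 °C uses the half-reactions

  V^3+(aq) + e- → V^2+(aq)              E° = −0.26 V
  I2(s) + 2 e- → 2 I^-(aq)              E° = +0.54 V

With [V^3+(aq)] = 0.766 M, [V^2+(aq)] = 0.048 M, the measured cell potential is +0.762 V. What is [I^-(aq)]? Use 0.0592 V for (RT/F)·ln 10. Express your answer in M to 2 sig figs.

With I₂/I⁻ at the cathode and V³⁺/V²⁺ at the anode, E°cell = +0.54 − (−0.26) = +0.80 V (n = 2).
Rearranging E = E° − (0.0592/n)·log Q gives log Q = 2(+0.80 − (+0.762))/0.0592 = 1.284.
The balanced reaction is I2(s) + 2 V^2+(aq) → 2 I^-(aq) + 2 V^3+(aq), so Q = ([I^-(aq)]^2·[V^3+(aq)]^2) / [V^2+(aq)]^2.
Substituting the known concentrations and solving, log [I^-(aq)] = −0.561 and [I^-(aq)] = 0.27 M.

0.27 M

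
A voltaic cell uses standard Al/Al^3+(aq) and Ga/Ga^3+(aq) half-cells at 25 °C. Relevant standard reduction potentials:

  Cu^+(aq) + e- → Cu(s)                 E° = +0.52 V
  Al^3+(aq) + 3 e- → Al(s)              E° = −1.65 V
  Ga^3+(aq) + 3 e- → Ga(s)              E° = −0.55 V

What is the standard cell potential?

+1.10 V

The Ga³⁺/Ga couple has the higher E°, so Ga ion is reduced (cathode) and Al is oxidized (anode).
E°cell = E°(cathode) − E°(anode) = −0.55 − (−1.65) = +1.10 V.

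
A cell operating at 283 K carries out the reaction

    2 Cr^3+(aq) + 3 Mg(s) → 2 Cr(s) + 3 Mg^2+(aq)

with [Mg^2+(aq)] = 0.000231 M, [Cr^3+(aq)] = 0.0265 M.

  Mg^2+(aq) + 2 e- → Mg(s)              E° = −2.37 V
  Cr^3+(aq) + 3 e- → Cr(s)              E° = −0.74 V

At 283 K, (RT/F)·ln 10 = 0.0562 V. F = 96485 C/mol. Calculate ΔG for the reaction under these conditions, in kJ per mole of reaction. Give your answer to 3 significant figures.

−986 kJ/mol

E°cell = −0.74 − (−2.37) = +1.63 V; the balanced reaction transfers n = 6 electrons.
The reaction quotient is [Mg^2+(aq)]^3 / [Cr^3+(aq)]^2 = 1.76×10^−8; by Nernst, E = +1.63 − (0.0562/6)(−7.756) = +1.7026 V.
Finally ΔG = −nFE = −(6)(96485 C/mol)(+1.7026 V) = −986 kJ/mol.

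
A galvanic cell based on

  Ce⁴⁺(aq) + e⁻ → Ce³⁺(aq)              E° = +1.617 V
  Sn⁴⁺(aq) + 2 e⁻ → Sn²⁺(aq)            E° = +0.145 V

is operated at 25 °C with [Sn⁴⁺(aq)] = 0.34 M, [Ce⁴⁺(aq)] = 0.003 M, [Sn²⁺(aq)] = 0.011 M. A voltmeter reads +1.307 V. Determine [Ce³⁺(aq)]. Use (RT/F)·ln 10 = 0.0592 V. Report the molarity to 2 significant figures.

0.33 M

The Ce⁴⁺/Ce³⁺ couple has the larger reduction potential, so it is the cathode: E°cell = +1.617 − (+0.145) = +1.472 V and n = 2.
From the Nernst equation, log Q = n(E° − E)/0.0592 = 2·(+1.472 − (+1.307))/0.0592 = 5.574.
For 2 Ce⁴⁺(aq) + Sn²⁺(aq) → 2 Ce³⁺(aq) + Sn⁴⁺(aq), the reaction quotient is Q = ([Ce³⁺(aq)]^2·[Sn⁴⁺(aq)]) / ([Ce⁴⁺(aq)]^2·[Sn²⁺(aq)]).
Substituting the known concentrations and solving, log [Ce³⁺(aq)] = −0.481 and [Ce³⁺(aq)] = 0.33 M.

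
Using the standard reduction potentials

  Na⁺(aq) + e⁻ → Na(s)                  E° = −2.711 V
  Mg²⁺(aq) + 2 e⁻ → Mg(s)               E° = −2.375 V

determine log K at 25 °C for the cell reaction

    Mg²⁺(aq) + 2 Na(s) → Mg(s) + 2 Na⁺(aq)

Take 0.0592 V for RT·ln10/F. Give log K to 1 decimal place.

log K = 11.4

The Mg²⁺/Mg couple is reduced (cathode); E°cell = −2.375 − (−2.711) = +0.336 V with n = 2.
At equilibrium E = 0, so log K = nE°cell / 0.0592 = (2)(+0.336) / 0.0592 = 11.4.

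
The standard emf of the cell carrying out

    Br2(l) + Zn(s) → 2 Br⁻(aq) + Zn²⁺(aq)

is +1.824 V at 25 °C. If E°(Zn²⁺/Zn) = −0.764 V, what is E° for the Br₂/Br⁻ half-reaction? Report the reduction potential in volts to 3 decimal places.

In the reaction as written the Br₂/Br⁻ couple is reduced (cathode) and Zn²⁺/Zn is oxidized (anode), so E°cell = E°(Br₂/Br⁻) − E°(Zn²⁺/Zn).
E°(Br₂/Br⁻) = E°cell + E°(anode) = +1.824 + (−0.764) = +1.060 V.

+1.060 V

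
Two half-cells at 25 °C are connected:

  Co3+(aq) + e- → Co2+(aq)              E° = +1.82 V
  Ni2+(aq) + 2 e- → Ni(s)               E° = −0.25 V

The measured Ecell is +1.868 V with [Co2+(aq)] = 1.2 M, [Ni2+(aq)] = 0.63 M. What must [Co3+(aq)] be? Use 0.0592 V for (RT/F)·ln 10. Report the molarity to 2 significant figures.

Co³⁺/Co²⁺ is the cathode (higher E°); E°cell = +1.82 − (−0.25) = +2.07 V with n = 2.
Rearranging E = E° − (0.0592/n)·log Q gives log Q = 2(+2.07 − (+1.868))/0.0592 = 6.824.
The balanced reaction is 2 Co3+(aq) + Ni(s) → 2 Co2+(aq) + Ni2+(aq), so Q = ([Co2+(aq)]^2·[Ni2+(aq)]) / [Co3+(aq)]^2.
Substituting the known concentrations and solving, log [Co3+(aq)] = −3.433 and [Co3+(aq)] = 0.00037 M.

0.00037 M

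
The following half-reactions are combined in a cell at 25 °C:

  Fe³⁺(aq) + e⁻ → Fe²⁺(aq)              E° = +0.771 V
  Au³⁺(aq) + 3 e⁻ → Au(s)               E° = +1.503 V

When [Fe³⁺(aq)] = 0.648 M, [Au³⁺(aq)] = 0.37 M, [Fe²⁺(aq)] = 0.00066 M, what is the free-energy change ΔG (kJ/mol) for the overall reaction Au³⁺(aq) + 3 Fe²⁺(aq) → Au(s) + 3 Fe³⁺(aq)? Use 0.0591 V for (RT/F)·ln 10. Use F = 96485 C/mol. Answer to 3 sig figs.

−158 kJ/mol

The standard cell potential is +1.503 − (+0.771) = +0.732 V, with n = 3 electrons in the balanced equation.
Q = [Fe³⁺(aq)]^3 / ([Au³⁺(aq)]·[Fe²⁺(aq)]^3) = 2.56×10^9, so log Q = 9.408 and E = +0.732 − (0.0591/3)(9.408) = +0.5467 V.
Finally ΔG = −nFE = −(3)(96485 C/mol)(+0.5467 V) = −158 kJ/mol.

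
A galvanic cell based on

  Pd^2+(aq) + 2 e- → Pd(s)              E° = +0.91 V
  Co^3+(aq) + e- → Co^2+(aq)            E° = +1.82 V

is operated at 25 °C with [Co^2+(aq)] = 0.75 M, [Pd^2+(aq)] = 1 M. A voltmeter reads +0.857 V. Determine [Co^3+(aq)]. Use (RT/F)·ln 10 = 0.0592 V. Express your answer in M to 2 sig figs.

The Co³⁺/Co²⁺ couple has the larger reduction potential, so it is the cathode: E°cell = +1.82 − (+0.91) = +0.91 V and n = 2.
From the Nernst equation, log Q = n(E° − E)/0.0592 = 2·(+0.91 − (+0.857))/0.0592 = 1.791.
For 2 Co^3+(aq) + Pd(s) → 2 Co^2+(aq) + Pd^2+(aq), the reaction quotient is Q = ([Co^2+(aq)]^2·[Pd^2+(aq)]) / [Co^3+(aq)]^2.
Solving for the unknown gives log [Co^3+(aq)] = −1.020, so [Co^3+(aq)] ≈ 0.095 M.

0.095 M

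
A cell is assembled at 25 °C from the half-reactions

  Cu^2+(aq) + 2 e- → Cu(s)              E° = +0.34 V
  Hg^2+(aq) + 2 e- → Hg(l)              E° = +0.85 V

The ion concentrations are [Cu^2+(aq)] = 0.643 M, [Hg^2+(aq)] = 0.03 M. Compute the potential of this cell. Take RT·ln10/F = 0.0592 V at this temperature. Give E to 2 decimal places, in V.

+0.47 V

Since E°(Hg²⁺/Hg) > E°(Cu²⁺/Cu), Hg²⁺/Hg serves as the cathode.
The standard potential is +0.85 − (+0.34) = +0.51 V and the balanced reaction transfers n = 2 electrons.
The balanced reaction is Hg^2+(aq) + Cu(s) → Hg(l) + Cu^2+(aq), so Q = [Cu^2+(aq)] / [Hg^2+(aq)] = 21.4 and log Q = 1.331.
E = E° − (0.0592/n)·log Q = +0.51 − (0.0592/2)(1.331) = +0.47 V.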